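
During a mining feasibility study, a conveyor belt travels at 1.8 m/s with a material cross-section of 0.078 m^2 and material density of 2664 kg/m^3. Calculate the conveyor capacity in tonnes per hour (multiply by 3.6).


1346.4922 t/h

Volumetric flow = speed * area
= 1.8 * 0.078 = 0.1404 m^3/s
Mass flow = volumetric * density
= 0.1404 * 2664 = 374.0256 kg/s
Convert to t/h: multiply by 3.6
Capacity = 374.0256 * 3.6
= 1346.4922 t/h


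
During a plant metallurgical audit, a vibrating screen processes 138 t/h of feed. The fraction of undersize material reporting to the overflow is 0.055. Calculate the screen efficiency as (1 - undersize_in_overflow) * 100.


94.5%

Screen efficiency = (1 - fraction of undersize in overflow) * 100
= (1 - 0.055) * 100
= 0.945 * 100
= 94.5%


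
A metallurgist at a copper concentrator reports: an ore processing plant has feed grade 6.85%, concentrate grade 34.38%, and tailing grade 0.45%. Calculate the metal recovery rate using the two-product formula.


94.6698%

Using the two-product formula:
R = 100 * c * (f - t) / (f * (c - t))
Numerator = 100 * 34.38 * (6.85 - 0.45)
= 100 * 34.38 * 6.4
= 22003.2
Denominator = 6.85 * (34.38 - 0.45)
= 6.85 * 33.93
= 232.4205
R = 22003.2 / 232.4205
= 94.6698%


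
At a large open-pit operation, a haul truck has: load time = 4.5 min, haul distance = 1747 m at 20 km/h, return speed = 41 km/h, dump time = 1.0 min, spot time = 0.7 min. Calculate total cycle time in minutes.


13.9976 min

Convert haul speed to m/min: 20 * 1000/60 = 333.3333333 m/min
Haul time = 1747 / 333.3333333 = 5.241 min
Convert return speed to m/min: 41 * 1000/60 = 683.3333333 m/min
Return time = 1747 / 683.3333333 = 2.556585366 min
Total cycle time:
= 4.5 + 5.241 + 1.0 + 2.556585366 + 0.7
= 13.9976 min


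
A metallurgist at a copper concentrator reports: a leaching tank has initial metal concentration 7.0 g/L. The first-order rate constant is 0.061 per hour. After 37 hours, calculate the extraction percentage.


Compute the exponent:
-k * t = -0.061 * 37 = -2.257
Remaining concentration:
C = 7.0 * exp(-2.257)
= 7.0 * 0.1046640063
= 0.7326480438 g/L
Extracted = 7.0 - 0.7326480438 = 6.267351956 g/L
Extraction % = 6.267351956 / 7.0 * 100
= 89.5336%

89.5336%


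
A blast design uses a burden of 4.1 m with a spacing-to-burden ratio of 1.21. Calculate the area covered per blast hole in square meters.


First, find the spacing:
Spacing = burden * ratio = 4.1 * 1.21
= 4.961 m
Then, calculate the area:
Area = burden * spacing = 4.1 * 4.961
= 20.3401 m^2

20.3401 m^2


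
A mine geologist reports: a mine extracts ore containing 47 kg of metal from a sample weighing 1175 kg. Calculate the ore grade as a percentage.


Ore grade = (metal mass / ore mass) * 100
= (47 / 1175) * 100
= 0.04 * 100
= 4.0%

4.0%


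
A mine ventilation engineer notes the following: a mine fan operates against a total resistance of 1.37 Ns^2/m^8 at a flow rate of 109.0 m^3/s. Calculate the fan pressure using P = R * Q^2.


16276.97 Pa

Compute Q^2:
Q^2 = 109.0^2 = 11881.0
Compute pressure:
P = R * Q^2 = 1.37 * 11881.0
= 16276.97 Pa


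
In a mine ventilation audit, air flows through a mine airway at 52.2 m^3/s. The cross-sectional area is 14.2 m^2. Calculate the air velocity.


3.6761 m/s

Velocity = flow rate / cross-sectional area
= 52.2 / 14.2
= 3.6761 m/s


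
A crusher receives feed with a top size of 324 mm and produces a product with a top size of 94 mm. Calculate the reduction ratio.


Reduction ratio = feed size / product size
= 324 / 94
= 3.4468

3.4468


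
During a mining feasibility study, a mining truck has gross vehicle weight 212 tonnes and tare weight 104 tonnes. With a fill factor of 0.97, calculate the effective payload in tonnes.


Maximum payload = gross - tare
= 212 - 104 = 108 tonnes
Effective payload = max payload * fill factor
= 108 * 0.97
= 104.76 tonnes

104.76 tonnes


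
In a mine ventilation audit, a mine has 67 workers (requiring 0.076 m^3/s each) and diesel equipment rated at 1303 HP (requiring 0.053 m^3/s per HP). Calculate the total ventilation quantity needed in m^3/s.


74.151 m^3/s

Airflow for workers:
Q_people = 67 * 0.076 = 5.092 m^3/s
Airflow for diesel equipment:
Q_diesel = 1303 * 0.053 = 69.059 m^3/s
Total ventilation:
Q_total = 5.092 + 69.059
= 74.151 m^3/s


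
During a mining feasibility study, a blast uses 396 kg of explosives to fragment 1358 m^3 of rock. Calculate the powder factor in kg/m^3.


Powder factor = explosive mass / rock volume
= 396 / 1358
= 0.2916 kg/m^3

0.2916 kg/m^3


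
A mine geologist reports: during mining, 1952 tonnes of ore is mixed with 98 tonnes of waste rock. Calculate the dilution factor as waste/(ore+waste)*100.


Total material = ore + waste
= 1952 + 98 = 2050 tonnes
Dilution = waste / total * 100
= 98 / 2050 * 100
= 0.04780487805 * 100
= 4.7805%

4.7805%


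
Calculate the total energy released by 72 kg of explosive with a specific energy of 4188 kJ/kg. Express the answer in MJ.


Energy = mass * specific_energy / 1000
= 72 * 4188 / 1000
= 301536 / 1000
= 301.536 MJ

301.536 MJ


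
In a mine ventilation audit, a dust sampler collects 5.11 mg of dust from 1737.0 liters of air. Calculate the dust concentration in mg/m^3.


Convert liters to m^3: 1 m^3 = 1000 L
Concentration = mass / volume * 1000
= 5.11 / 1737.0 * 1000
= 0.002941853771 * 1000
= 2.9419 mg/m^3

2.9419 mg/m^3


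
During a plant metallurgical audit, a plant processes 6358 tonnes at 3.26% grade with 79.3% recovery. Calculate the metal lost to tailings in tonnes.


42.9051 tonnes

Total metal in feed:
= 6358 * 3.26 / 100 = 207.2708 tonnes
Metal recovered:
= 207.2708 * 79.3 / 100 = 164.3657444 tonnes
Metal lost to tailings:
= 207.2708 - 164.3657444
= 42.9051 tonnes


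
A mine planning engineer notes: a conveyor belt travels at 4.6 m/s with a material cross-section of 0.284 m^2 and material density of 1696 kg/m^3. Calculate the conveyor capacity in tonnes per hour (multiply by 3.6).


Volumetric flow = speed * area
= 4.6 * 0.284 = 1.3064 m^3/s
Mass flow = volumetric * density
= 1.3064 * 1696 = 2215.6544 kg/s
Convert to t/h: multiply by 3.6
Capacity = 2215.6544 * 3.6
= 7976.3558 t/h

7976.3558 t/h


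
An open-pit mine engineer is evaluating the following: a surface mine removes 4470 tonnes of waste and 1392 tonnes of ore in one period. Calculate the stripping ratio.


3.2112

Stripping ratio = waste tonnage / ore tonnage
= 4470 / 1392
= 3.2112


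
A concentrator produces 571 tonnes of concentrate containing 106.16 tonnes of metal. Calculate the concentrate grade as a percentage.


18.5919%

Grade = (metal in concentrate / concentrate mass) * 100
= (106.16 / 571) * 100
= 0.1859194396 * 100
= 18.5919%


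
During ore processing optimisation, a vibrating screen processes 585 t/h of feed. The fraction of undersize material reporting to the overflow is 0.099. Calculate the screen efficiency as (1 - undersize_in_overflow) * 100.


90.1%

Screen efficiency = (1 - fraction of undersize in overflow) * 100
= (1 - 0.099) * 100
= 0.901 * 100
= 90.1%


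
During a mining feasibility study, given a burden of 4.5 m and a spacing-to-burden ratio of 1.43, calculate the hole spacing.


Spacing = burden * ratio
= 4.5 * 1.43
= 6.435 m

6.435 m


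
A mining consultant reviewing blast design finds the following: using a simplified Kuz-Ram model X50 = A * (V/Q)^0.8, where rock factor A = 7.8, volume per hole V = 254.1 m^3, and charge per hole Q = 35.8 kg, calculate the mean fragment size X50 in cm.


37.4104 cm

Compute V/Q:
V/Q = 254.1 / 35.8 = 7.097765363
Raise to the power 0.8:
(V/Q)^0.8 = 7.097765363^0.8 = 4.796200287
Multiply by A:
X50 = 7.8 * 4.796200287
= 37.4104 cm


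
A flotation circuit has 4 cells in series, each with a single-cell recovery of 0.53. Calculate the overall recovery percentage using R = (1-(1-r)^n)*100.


Complement of single-cell recovery:
1 - r = 1 - 0.53 = 0.47
Raise to power n:
(1 - r)^4 = 0.47^4 = 0.04879681
Overall recovery:
R = (1 - 0.04879681) * 100
= 95.1203%

95.1203%


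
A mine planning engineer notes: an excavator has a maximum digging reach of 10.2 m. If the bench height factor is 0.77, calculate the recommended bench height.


7.854 m

Bench height = reach * factor
= 10.2 * 0.77
= 7.854 m


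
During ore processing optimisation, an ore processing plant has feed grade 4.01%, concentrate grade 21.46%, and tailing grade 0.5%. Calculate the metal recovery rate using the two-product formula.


89.6192%

Using the two-product formula:
R = 100 * c * (f - t) / (f * (c - t))
Numerator = 100 * 21.46 * (4.01 - 0.5)
= 100 * 21.46 * 3.51
= 7532.46
Denominator = 4.01 * (21.46 - 0.5)
= 4.01 * 20.96
= 84.0496
R = 7532.46 / 84.0496
= 89.6192%


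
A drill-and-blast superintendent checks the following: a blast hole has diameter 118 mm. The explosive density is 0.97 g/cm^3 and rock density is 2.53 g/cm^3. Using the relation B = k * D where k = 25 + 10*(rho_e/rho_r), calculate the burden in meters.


First, compute k:
rho_e / rho_r = 0.97 / 2.53 = 0.3833992095
k = 25 + 10 * 0.3833992095 = 28.83399209
Then, compute burden:
B = k * D / 1000 = 28.83399209 * 118 / 1000
= 3402.411067 / 1000
= 3.4024 m

3.4024 m


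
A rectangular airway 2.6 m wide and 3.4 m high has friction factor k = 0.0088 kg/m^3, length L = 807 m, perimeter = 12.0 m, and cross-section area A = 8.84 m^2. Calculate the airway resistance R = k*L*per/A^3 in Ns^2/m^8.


0.1234 Ns^2/m^8

Compute the numerator:
k * L * per = 0.0088 * 807 * 12.0
= 85.2192
Compute the denominator:
A^3 = 8.84^3 = 690.807104
Resistance:
R = 85.2192 / 690.807104
= 0.1234 Ns^2/m^8


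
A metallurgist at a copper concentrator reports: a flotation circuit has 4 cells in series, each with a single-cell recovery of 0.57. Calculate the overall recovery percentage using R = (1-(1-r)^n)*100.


Complement of single-cell recovery:
1 - r = 1 - 0.57 = 0.43
Raise to power n:
(1 - r)^4 = 0.43^4 = 0.03418801
Overall recovery:
R = (1 - 0.03418801) * 100
= 96.5812%

96.5812%


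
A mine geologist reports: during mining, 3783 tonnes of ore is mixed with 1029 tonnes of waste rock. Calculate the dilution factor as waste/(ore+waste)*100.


Total material = ore + waste
= 3783 + 1029 = 4812 tonnes
Dilution = waste / total * 100
= 1029 / 4812 * 100
= 0.213840399 * 100
= 21.384%

21.384%


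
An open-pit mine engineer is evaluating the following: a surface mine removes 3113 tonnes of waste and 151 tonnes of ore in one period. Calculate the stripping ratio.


20.6159

Stripping ratio = waste tonnage / ore tonnage
= 3113 / 151
= 20.6159


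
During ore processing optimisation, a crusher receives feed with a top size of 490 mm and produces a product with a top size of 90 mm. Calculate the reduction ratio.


Reduction ratio = feed size / product size
= 490 / 90
= 5.4444

5.4444


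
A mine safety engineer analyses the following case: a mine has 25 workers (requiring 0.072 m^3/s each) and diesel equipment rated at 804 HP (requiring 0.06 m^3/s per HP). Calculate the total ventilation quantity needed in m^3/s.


Airflow for workers:
Q_people = 25 * 0.072 = 1.8 m^3/s
Airflow for diesel equipment:
Q_diesel = 804 * 0.06 = 48.24 m^3/s
Total ventilation:
Q_total = 1.8 + 48.24
= 50.04 m^3/s

50.04 m^3/s


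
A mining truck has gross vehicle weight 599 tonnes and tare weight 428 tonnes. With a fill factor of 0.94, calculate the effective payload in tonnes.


160.74 tonnes

Maximum payload = gross - tare
= 599 - 428 = 171 tonnes
Effective payload = max payload * fill factor
= 171 * 0.94
= 160.74 tonnes


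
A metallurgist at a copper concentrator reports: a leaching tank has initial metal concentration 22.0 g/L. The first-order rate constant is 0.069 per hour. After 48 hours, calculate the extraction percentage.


96.3557%

Compute the exponent:
-k * t = -0.069 * 48 = -3.312
Remaining concentration:
C = 22.0 * exp(-3.312)
= 22.0 * 0.03644321439
= 0.8017507166 g/L
Extracted = 22.0 - 0.8017507166 = 21.19824928 g/L
Extraction % = 21.19824928 / 22.0 * 100
= 96.3557%


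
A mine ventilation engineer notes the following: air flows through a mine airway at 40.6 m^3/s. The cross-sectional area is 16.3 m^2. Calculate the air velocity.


2.4908 m/s

Velocity = flow rate / cross-sectional area
= 40.6 / 16.3
= 2.4908 m/s


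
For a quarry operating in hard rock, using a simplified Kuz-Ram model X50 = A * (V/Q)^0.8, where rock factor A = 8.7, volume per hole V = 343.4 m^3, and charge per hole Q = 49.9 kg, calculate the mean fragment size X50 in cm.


40.7079 cm

Compute V/Q:
V/Q = 343.4 / 49.9 = 6.881763527
Raise to the power 0.8:
(V/Q)^0.8 = 6.881763527^0.8 = 4.679072734
Multiply by A:
X50 = 8.7 * 4.679072734
= 40.7079 cm


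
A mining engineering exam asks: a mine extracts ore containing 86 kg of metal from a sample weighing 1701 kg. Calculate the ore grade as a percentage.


5.0558%

Ore grade = (metal mass / ore mass) * 100
= (86 / 1701) * 100
= 0.050558495 * 100
= 5.0558%


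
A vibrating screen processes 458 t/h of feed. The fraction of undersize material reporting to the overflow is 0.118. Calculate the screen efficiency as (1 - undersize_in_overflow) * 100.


Screen efficiency = (1 - fraction of undersize in overflow) * 100
= (1 - 0.118) * 100
= 0.882 * 100
= 88.2%

88.2%


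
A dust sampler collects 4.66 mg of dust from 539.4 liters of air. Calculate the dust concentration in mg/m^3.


8.6392 mg/m^3

Convert liters to m^3: 1 m^3 = 1000 L
Concentration = mass / volume * 1000
= 4.66 / 539.4 * 1000
= 0.008639228773 * 1000
= 8.6392 mg/m^3


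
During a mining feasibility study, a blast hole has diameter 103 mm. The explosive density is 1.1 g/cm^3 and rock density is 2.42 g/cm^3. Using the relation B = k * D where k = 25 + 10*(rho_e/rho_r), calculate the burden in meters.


First, compute k:
rho_e / rho_r = 1.1 / 2.42 = 0.4545454545
k = 25 + 10 * 0.4545454545 = 29.54545455
Then, compute burden:
B = k * D / 1000 = 29.54545455 * 103 / 1000
= 3043.181818 / 1000
= 3.0432 m

3.0432 m


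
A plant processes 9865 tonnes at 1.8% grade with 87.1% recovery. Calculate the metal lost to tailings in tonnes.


22.9065 tonnes

Total metal in feed:
= 9865 * 1.8 / 100 = 177.57 tonnes
Metal recovered:
= 177.57 * 87.1 / 100 = 154.66347 tonnes
Metal lost to tailings:
= 177.57 - 154.66347
= 22.9065 tonnes


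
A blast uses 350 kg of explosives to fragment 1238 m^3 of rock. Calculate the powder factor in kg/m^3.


Powder factor = explosive mass / rock volume
= 350 / 1238
= 0.2827 kg/m^3

0.2827 kg/m^3


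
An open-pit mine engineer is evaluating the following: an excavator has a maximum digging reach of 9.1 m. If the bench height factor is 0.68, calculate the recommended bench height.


6.188 m

Bench height = reach * factor
= 9.1 * 0.68
= 6.188 m


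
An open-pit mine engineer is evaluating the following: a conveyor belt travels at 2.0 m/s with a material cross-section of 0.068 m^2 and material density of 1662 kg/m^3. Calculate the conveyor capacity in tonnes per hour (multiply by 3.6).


Volumetric flow = speed * area
= 2.0 * 0.068 = 0.136 m^3/s
Mass flow = volumetric * density
= 0.136 * 1662 = 226.032 kg/s
Convert to t/h: multiply by 3.6
Capacity = 226.032 * 3.6
= 813.7152 t/h

813.7152 t/h


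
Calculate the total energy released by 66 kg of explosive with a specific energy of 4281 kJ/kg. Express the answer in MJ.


282.546 MJ

Energy = mass * specific_energy / 1000
= 66 * 4281 / 1000
= 282546 / 1000
= 282.546 MJ


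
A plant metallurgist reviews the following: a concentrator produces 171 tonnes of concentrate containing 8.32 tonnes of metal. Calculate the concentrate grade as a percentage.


Grade = (metal in concentrate / concentrate mass) * 100
= (8.32 / 171) * 100
= 0.04865497076 * 100
= 4.8655%

4.8655%


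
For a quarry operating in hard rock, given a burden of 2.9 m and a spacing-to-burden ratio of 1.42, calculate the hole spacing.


Spacing = burden * ratio
= 2.9 * 1.42
= 4.118 m

4.118 m


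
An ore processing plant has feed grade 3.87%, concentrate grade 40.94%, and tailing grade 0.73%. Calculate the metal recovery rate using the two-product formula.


82.61%

Using the two-product formula:
R = 100 * c * (f - t) / (f * (c - t))
Numerator = 100 * 40.94 * (3.87 - 0.73)
= 100 * 40.94 * 3.14
= 12855.16
Denominator = 3.87 * (40.94 - 0.73)
= 3.87 * 40.21
= 155.6127
R = 12855.16 / 155.6127
= 82.61%


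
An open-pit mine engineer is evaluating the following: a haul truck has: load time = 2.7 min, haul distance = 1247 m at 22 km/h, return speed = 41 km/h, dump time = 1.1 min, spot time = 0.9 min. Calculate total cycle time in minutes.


9.9258 min

Convert haul speed to m/min: 22 * 1000/60 = 366.6666667 m/min
Haul time = 1247 / 366.6666667 = 3.400909091 min
Convert return speed to m/min: 41 * 1000/60 = 683.3333333 m/min
Return time = 1247 / 683.3333333 = 1.824878049 min
Total cycle time:
= 2.7 + 3.400909091 + 1.1 + 1.824878049 + 0.9
= 9.9258 min


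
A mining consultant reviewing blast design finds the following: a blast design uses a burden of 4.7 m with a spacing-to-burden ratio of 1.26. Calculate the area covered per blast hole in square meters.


27.8334 m^2

First, find the spacing:
Spacing = burden * ratio = 4.7 * 1.26
= 5.922 m
Then, calculate the area:
Area = burden * spacing = 4.7 * 5.922
= 27.8334 m^2


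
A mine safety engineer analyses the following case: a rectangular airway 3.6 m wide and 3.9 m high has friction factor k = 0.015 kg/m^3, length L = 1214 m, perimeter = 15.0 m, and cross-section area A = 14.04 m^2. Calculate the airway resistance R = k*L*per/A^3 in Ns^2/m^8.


Compute the numerator:
k * L * per = 0.015 * 1214 * 15.0
= 273.15
Compute the denominator:
A^3 = 14.04^3 = 2767.587264
Resistance:
R = 273.15 / 2767.587264
= 0.0987 Ns^2/m^8

0.0987 Ns^2/m^8


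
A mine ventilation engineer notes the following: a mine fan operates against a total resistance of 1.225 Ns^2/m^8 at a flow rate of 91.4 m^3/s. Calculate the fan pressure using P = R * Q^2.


Compute Q^2:
Q^2 = 91.4^2 = 8353.96
Compute pressure:
P = R * Q^2 = 1.225 * 8353.96
= 10233.601 Pa

10233.601 Pa


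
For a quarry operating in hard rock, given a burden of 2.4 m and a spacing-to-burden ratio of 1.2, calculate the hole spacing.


2.88 m

Spacing = burden * ratio
= 2.4 * 1.2
= 2.88 m


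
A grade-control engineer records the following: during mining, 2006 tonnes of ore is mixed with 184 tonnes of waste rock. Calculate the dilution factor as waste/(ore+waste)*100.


Total material = ore + waste
= 2006 + 184 = 2190 tonnes
Dilution = waste / total * 100
= 184 / 2190 * 100
= 0.08401826484 * 100
= 8.4018%

8.4018%


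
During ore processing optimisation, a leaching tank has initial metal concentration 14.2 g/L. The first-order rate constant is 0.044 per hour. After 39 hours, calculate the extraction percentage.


Compute the exponent:
-k * t = -0.044 * 39 = -1.716
Remaining concentration:
C = 14.2 * exp(-1.716)
= 14.2 * 0.1797838469
= 2.552930627 g/L
Extracted = 14.2 - 2.552930627 = 11.64706937 g/L
Extraction % = 11.64706937 / 14.2 * 100
= 82.0216%

82.0216%


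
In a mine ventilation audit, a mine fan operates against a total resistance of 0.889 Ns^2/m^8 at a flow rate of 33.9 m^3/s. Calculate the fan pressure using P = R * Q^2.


Compute Q^2:
Q^2 = 33.9^2 = 1149.21
Compute pressure:
P = R * Q^2 = 0.889 * 1149.21
= 1021.6477 Pa

1021.6477 Pa


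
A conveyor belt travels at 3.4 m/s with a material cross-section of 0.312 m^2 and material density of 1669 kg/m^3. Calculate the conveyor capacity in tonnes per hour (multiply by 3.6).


Volumetric flow = speed * area
= 3.4 * 0.312 = 1.0608 m^3/s
Mass flow = volumetric * density
= 1.0608 * 1669 = 1770.4752 kg/s
Convert to t/h: multiply by 3.6
Capacity = 1770.4752 * 3.6
= 6373.7107 t/h

6373.7107 t/h


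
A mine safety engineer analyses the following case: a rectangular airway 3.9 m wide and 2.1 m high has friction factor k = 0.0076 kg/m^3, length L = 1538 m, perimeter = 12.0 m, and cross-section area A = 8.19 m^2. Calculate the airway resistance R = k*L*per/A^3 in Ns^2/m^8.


Compute the numerator:
k * L * per = 0.0076 * 1538 * 12.0
= 140.2656
Compute the denominator:
A^3 = 8.19^3 = 549.353259
Resistance:
R = 140.2656 / 549.353259
= 0.2553 Ns^2/m^8

0.2553 Ns^2/m^8


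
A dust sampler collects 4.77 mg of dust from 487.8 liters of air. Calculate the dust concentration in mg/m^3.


9.7786 mg/m^3

Convert liters to m^3: 1 m^3 = 1000 L
Concentration = mass / volume * 1000
= 4.77 / 487.8 * 1000
= 0.009778597786 * 1000
= 9.7786 mg/m^3


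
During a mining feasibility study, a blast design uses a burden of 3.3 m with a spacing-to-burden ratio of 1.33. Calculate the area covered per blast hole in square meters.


First, find the spacing:
Spacing = burden * ratio = 3.3 * 1.33
= 4.389 m
Then, calculate the area:
Area = burden * spacing = 3.3 * 4.389
= 14.4837 m^2

14.4837 m^2


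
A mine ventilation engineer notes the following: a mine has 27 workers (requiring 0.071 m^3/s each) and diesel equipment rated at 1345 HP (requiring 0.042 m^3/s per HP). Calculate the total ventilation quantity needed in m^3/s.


Airflow for workers:
Q_people = 27 * 0.071 = 1.917 m^3/s
Airflow for diesel equipment:
Q_diesel = 1345 * 0.042 = 56.49 m^3/s
Total ventilation:
Q_total = 1.917 + 56.49
= 58.407 m^3/s

58.407 m^3/s


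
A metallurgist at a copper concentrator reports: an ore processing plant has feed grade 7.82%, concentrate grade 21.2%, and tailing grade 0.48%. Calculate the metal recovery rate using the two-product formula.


Using the two-product formula:
R = 100 * c * (f - t) / (f * (c - t))
Numerator = 100 * 21.2 * (7.82 - 0.48)
= 100 * 21.2 * 7.34
= 15560.8
Denominator = 7.82 * (21.2 - 0.48)
= 7.82 * 20.72
= 162.0304
R = 15560.8 / 162.0304
= 96.0363%

96.0363%


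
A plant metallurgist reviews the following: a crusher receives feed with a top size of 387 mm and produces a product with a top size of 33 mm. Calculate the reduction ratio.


11.7273

Reduction ratio = feed size / product size
= 387 / 33
= 11.7273


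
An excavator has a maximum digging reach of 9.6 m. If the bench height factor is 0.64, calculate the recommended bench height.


6.144 m

Bench height = reach * factor
= 9.6 * 0.64
= 6.144 m


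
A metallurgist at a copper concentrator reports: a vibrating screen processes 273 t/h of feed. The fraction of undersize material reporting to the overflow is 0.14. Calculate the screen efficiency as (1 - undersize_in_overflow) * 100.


86.0%

Screen efficiency = (1 - fraction of undersize in overflow) * 100
= (1 - 0.14) * 100
= 0.86 * 100
= 86.0%


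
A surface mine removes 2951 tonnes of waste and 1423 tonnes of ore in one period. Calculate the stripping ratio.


Stripping ratio = waste tonnage / ore tonnage
= 2951 / 1423
= 2.0738

2.0738


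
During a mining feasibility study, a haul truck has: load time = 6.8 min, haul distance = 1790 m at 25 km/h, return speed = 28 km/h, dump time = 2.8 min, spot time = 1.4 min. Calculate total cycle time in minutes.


Convert haul speed to m/min: 25 * 1000/60 = 416.6666667 m/min
Haul time = 1790 / 416.6666667 = 4.296 min
Convert return speed to m/min: 28 * 1000/60 = 466.6666667 m/min
Return time = 1790 / 466.6666667 = 3.835714286 min
Total cycle time:
= 6.8 + 4.296 + 2.8 + 3.835714286 + 1.4
= 19.1317 min

19.1317 min


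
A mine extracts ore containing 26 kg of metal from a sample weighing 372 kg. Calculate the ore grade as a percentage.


Ore grade = (metal mass / ore mass) * 100
= (26 / 372) * 100
= 0.06989247312 * 100
= 6.9892%

6.9892%


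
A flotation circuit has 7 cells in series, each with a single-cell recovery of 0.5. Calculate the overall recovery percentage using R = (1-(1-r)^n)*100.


Complement of single-cell recovery:
1 - r = 1 - 0.5 = 0.5
Raise to power n:
(1 - r)^7 = 0.5^7 = 0.0078125
Overall recovery:
R = (1 - 0.0078125) * 100
= 99.2188%

99.2188%


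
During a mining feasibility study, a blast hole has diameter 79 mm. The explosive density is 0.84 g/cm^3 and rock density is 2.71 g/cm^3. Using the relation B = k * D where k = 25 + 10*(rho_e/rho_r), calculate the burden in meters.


First, compute k:
rho_e / rho_r = 0.84 / 2.71 = 0.3099630996
k = 25 + 10 * 0.3099630996 = 28.099631
Then, compute burden:
B = k * D / 1000 = 28.099631 * 79 / 1000
= 2219.870849 / 1000
= 2.2199 m

2.2199 m


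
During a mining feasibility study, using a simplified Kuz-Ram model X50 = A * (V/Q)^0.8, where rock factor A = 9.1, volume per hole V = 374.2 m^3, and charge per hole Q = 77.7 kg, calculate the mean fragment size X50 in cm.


Compute V/Q:
V/Q = 374.2 / 77.7 = 4.815958816
Raise to the power 0.8:
(V/Q)^0.8 = 4.815958816^0.8 = 3.516788183
Multiply by A:
X50 = 9.1 * 3.516788183
= 32.0028 cm

32.0028 cm


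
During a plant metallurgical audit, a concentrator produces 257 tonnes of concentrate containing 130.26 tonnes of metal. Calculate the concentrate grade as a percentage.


Grade = (metal in concentrate / concentrate mass) * 100
= (130.26 / 257) * 100
= 0.506848249 * 100
= 50.6848%

50.6848%


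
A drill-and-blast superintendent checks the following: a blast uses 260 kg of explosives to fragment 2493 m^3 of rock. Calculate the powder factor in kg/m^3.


Powder factor = explosive mass / rock volume
= 260 / 2493
= 0.1043 kg/m^3

0.1043 kg/m^3


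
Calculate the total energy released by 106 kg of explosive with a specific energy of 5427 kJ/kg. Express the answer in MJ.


575.262 MJ

Energy = mass * specific_energy / 1000
= 106 * 5427 / 1000
= 575262 / 1000
= 575.262 MJ


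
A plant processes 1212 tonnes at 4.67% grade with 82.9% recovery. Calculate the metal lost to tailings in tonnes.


Total metal in feed:
= 1212 * 4.67 / 100 = 56.6004 tonnes
Metal recovered:
= 56.6004 * 82.9 / 100 = 46.9217316 tonnes
Metal lost to tailings:
= 56.6004 - 46.9217316
= 9.6787 tonnes

9.6787 tonnes


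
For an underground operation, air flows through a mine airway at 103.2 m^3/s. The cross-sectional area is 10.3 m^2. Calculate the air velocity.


10.0194 m/s

Velocity = flow rate / cross-sectional area
= 103.2 / 10.3
= 10.0194 m/s


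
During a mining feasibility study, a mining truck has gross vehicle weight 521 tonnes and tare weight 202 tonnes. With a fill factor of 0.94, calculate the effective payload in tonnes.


299.86 tonnes

Maximum payload = gross - tare
= 521 - 202 = 319 tonnes
Effective payload = max payload * fill factor
= 319 * 0.94
= 299.86 tonnes


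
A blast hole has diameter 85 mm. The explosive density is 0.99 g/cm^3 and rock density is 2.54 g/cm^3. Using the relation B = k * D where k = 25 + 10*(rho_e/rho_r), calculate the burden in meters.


2.4563 m

First, compute k:
rho_e / rho_r = 0.99 / 2.54 = 0.3897637795
k = 25 + 10 * 0.3897637795 = 28.8976378
Then, compute burden:
B = k * D / 1000 = 28.8976378 * 85 / 1000
= 2456.299213 / 1000
= 2.4563 m


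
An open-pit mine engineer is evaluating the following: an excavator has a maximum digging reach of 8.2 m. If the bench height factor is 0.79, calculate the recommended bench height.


Bench height = reach * factor
= 8.2 * 0.79
= 6.478 m

6.478 m


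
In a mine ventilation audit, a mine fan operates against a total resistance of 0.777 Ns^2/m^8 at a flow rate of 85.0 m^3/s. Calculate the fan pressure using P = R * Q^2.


Compute Q^2:
Q^2 = 85.0^2 = 7225.0
Compute pressure:
P = R * Q^2 = 0.777 * 7225.0
= 5613.825 Pa

5613.825 Pa


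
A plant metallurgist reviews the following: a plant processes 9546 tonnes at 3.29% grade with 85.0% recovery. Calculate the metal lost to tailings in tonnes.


47.1095 tonnes

Total metal in feed:
= 9546 * 3.29 / 100 = 314.0634 tonnes
Metal recovered:
= 314.0634 * 85.0 / 100 = 266.95389 tonnes
Metal lost to tailings:
= 314.0634 - 266.95389
= 47.1095 tonnes


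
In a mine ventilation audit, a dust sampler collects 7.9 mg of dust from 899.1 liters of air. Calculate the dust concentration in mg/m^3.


8.7866 mg/m^3

Convert liters to m^3: 1 m^3 = 1000 L
Concentration = mass / volume * 1000
= 7.9 / 899.1 * 1000
= 0.008786564342 * 1000
= 8.7866 mg/m^3


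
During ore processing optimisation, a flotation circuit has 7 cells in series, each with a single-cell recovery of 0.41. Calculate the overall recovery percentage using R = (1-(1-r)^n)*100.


Complement of single-cell recovery:
1 - r = 1 - 0.41 = 0.59
Raise to power n:
(1 - r)^7 = 0.59^7 = 0.02488651485
Overall recovery:
R = (1 - 0.02488651485) * 100
= 97.5113%

97.5113%


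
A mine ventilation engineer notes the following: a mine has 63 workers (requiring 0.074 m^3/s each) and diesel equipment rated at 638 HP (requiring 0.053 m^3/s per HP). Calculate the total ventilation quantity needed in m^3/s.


Airflow for workers:
Q_people = 63 * 0.074 = 4.662 m^3/s
Airflow for diesel equipment:
Q_diesel = 638 * 0.053 = 33.814 m^3/s
Total ventilation:
Q_total = 4.662 + 33.814
= 38.476 m^3/s

38.476 m^3/s


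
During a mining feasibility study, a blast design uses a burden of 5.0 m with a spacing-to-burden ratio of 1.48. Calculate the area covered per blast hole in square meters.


First, find the spacing:
Spacing = burden * ratio = 5.0 * 1.48
= 7.4 m
Then, calculate the area:
Area = burden * spacing = 5.0 * 7.4
= 37.0 m^2

37.0 m^2


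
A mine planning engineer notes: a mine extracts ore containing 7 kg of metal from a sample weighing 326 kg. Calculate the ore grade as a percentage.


Ore grade = (metal mass / ore mass) * 100
= (7 / 326) * 100
= 0.02147239264 * 100
= 2.1472%

2.1472%


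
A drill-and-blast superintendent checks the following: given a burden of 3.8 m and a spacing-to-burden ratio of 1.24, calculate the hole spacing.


4.712 m

Spacing = burden * ratio
= 3.8 * 1.24
= 4.712 m


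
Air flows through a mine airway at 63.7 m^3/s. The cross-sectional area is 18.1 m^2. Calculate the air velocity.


3.5193 m/s

Velocity = flow rate / cross-sectional area
= 63.7 / 18.1
= 3.5193 m/s


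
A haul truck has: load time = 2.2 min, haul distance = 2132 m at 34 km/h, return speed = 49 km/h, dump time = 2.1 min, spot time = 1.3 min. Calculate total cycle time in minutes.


Convert haul speed to m/min: 34 * 1000/60 = 566.6666667 m/min
Haul time = 2132 / 566.6666667 = 3.762352941 min
Convert return speed to m/min: 49 * 1000/60 = 816.6666667 m/min
Return time = 2132 / 816.6666667 = 2.610612245 min
Total cycle time:
= 2.2 + 3.762352941 + 2.1 + 2.610612245 + 1.3
= 11.973 min

11.973 min


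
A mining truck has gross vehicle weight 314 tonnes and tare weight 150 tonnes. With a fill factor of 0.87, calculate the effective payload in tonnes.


Maximum payload = gross - tare
= 314 - 150 = 164 tonnes
Effective payload = max payload * fill factor
= 164 * 0.87
= 142.68 tonnes

142.68 tonnes


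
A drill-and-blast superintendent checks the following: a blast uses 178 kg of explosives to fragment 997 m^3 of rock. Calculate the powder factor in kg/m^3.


Powder factor = explosive mass / rock volume
= 178 / 997
= 0.1785 kg/m^3

0.1785 kg/m^3


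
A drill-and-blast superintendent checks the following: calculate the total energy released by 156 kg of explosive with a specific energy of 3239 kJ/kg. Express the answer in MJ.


505.284 MJ

Energy = mass * specific_energy / 1000
= 156 * 3239 / 1000
= 505284 / 1000
= 505.284 MJ


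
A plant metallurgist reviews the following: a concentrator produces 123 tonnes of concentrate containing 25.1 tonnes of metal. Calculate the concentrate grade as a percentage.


Grade = (metal in concentrate / concentrate mass) * 100
= (25.1 / 123) * 100
= 0.2040650407 * 100
= 20.4065%

20.4065%


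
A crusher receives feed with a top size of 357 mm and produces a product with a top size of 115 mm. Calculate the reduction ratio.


Reduction ratio = feed size / product size
= 357 / 115
= 3.1043

3.1043


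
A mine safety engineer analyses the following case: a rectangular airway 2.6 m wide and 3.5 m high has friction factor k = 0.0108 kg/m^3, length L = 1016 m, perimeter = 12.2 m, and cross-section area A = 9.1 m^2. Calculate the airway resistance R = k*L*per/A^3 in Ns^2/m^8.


Compute the numerator:
k * L * per = 0.0108 * 1016 * 12.2
= 133.86816
Compute the denominator:
A^3 = 9.1^3 = 753.571
Resistance:
R = 133.86816 / 753.571
= 0.1776 Ns^2/m^8

0.1776 Ns^2/m^8


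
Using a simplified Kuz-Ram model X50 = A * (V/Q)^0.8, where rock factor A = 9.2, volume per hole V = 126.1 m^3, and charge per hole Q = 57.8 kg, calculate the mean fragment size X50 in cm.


17.1719 cm

Compute V/Q:
V/Q = 126.1 / 57.8 = 2.1816609
Raise to the power 0.8:
(V/Q)^0.8 = 2.1816609^0.8 = 1.866507754
Multiply by A:
X50 = 9.2 * 1.866507754
= 17.1719 cm


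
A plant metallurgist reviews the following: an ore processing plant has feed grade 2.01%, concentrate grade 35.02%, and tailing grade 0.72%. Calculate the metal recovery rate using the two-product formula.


Using the two-product formula:
R = 100 * c * (f - t) / (f * (c - t))
Numerator = 100 * 35.02 * (2.01 - 0.72)
= 100 * 35.02 * 1.29
= 4517.58
Denominator = 2.01 * (35.02 - 0.72)
= 2.01 * 34.3
= 68.943
R = 4517.58 / 68.943
= 65.5263%

65.5263%


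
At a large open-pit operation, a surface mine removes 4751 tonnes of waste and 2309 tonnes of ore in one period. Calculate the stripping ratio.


Stripping ratio = waste tonnage / ore tonnage
= 4751 / 2309
= 2.0576

2.0576


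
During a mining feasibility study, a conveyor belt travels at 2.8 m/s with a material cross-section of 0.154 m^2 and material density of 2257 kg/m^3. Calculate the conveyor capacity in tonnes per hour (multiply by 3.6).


3503.5862 t/h

Volumetric flow = speed * area
= 2.8 * 0.154 = 0.4312 m^3/s
Mass flow = volumetric * density
= 0.4312 * 2257 = 973.2184 kg/s
Convert to t/h: multiply by 3.6
Capacity = 973.2184 * 3.6
= 3503.5862 t/h


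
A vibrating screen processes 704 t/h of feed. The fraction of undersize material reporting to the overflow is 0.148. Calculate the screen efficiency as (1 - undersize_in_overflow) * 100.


85.2%

Screen efficiency = (1 - fraction of undersize in overflow) * 100
= (1 - 0.148) * 100
= 0.852 * 100
= 85.2%


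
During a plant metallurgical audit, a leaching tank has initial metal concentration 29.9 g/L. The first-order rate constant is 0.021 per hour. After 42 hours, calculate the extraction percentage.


Compute the exponent:
-k * t = -0.021 * 42 = -0.882
Remaining concentration:
C = 29.9 * exp(-0.882)
= 29.9 * 0.4139541749
= 12.37722983 g/L
Extracted = 29.9 - 12.37722983 = 17.52277017 g/L
Extraction % = 17.52277017 / 29.9 * 100
= 58.6046%

58.6046%


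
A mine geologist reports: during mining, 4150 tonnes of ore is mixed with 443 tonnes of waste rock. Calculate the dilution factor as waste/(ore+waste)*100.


Total material = ore + waste
= 4150 + 443 = 4593 tonnes
Dilution = waste / total * 100
= 443 / 4593 * 100
= 0.09645112127 * 100
= 9.6451%

9.6451%


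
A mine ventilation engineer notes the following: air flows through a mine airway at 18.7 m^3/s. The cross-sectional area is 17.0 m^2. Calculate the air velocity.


Velocity = flow rate / cross-sectional area
= 18.7 / 17.0
= 1.1 m/s

1.1 m/s


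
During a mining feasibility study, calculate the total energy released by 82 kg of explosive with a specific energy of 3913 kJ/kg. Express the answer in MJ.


320.866 MJ

Energy = mass * specific_energy / 1000
= 82 * 3913 / 1000
= 320866 / 1000
= 320.866 MJ


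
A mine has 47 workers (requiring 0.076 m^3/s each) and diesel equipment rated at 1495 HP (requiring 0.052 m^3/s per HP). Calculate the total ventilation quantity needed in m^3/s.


Airflow for workers:
Q_people = 47 * 0.076 = 3.572 m^3/s
Airflow for diesel equipment:
Q_diesel = 1495 * 0.052 = 77.74 m^3/s
Total ventilation:
Q_total = 3.572 + 77.74
= 81.312 m^3/s

81.312 m^3/s


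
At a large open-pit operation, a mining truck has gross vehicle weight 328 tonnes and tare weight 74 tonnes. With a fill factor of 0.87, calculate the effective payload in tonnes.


220.98 tonnes

Maximum payload = gross - tare
= 328 - 74 = 254 tonnes
Effective payload = max payload * fill factor
= 254 * 0.87
= 220.98 tonnes


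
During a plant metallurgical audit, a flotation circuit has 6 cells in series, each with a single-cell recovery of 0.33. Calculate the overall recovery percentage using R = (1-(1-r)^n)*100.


90.9542%

Complement of single-cell recovery:
1 - r = 1 - 0.33 = 0.67
Raise to power n:
(1 - r)^6 = 0.67^6 = 0.09045838217
Overall recovery:
R = (1 - 0.09045838217) * 100
= 90.9542%


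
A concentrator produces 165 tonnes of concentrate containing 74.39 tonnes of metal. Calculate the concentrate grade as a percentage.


Grade = (metal in concentrate / concentrate mass) * 100
= (74.39 / 165) * 100
= 0.4508484848 * 100
= 45.0848%

45.0848%


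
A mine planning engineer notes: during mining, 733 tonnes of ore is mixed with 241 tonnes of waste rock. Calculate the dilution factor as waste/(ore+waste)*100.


24.7433%

Total material = ore + waste
= 733 + 241 = 974 tonnes
Dilution = waste / total * 100
= 241 / 974 * 100
= 0.2474332649 * 100
= 24.7433%


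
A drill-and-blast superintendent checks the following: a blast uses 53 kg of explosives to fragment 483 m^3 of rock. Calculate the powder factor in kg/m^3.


0.1097 kg/m^3

Powder factor = explosive mass / rock volume
= 53 / 483
= 0.1097 kg/m^3


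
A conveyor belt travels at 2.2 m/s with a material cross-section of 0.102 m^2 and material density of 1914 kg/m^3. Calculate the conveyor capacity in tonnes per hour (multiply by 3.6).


Volumetric flow = speed * area
= 2.2 * 0.102 = 0.2244 m^3/s
Mass flow = volumetric * density
= 0.2244 * 1914 = 429.5016 kg/s
Convert to t/h: multiply by 3.6
Capacity = 429.5016 * 3.6
= 1546.2058 t/h

1546.2058 t/h


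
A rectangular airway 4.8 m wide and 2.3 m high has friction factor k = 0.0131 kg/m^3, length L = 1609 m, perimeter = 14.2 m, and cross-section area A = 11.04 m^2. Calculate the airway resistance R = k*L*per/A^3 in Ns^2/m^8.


0.2224 Ns^2/m^8

Compute the numerator:
k * L * per = 0.0131 * 1609 * 14.2
= 299.30618
Compute the denominator:
A^3 = 11.04^3 = 1345.572864
Resistance:
R = 299.30618 / 1345.572864
= 0.2224 Ns^2/m^8


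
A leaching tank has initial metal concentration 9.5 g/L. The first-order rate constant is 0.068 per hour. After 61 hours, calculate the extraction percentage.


98.4204%

Compute the exponent:
-k * t = -0.068 * 61 = -4.148
Remaining concentration:
C = 9.5 * exp(-4.148)
= 9.5 * 0.01579597687
= 0.1500617802 g/L
Extracted = 9.5 - 0.1500617802 = 9.34993822 g/L
Extraction % = 9.34993822 / 9.5 * 100
= 98.4204%


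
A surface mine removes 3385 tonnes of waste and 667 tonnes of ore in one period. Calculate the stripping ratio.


Stripping ratio = waste tonnage / ore tonnage
= 3385 / 667
= 5.075

5.075


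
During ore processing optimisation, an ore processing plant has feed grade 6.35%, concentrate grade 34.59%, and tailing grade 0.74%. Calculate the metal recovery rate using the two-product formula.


Using the two-product formula:
R = 100 * c * (f - t) / (f * (c - t))
Numerator = 100 * 34.59 * (6.35 - 0.74)
= 100 * 34.59 * 5.61
= 19404.99
Denominator = 6.35 * (34.59 - 0.74)
= 6.35 * 33.85
= 214.9475
R = 19404.99 / 214.9475
= 90.2778%

90.2778%


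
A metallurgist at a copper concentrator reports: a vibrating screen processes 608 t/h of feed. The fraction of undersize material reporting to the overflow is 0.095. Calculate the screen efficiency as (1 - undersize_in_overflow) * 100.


90.5%

Screen efficiency = (1 - fraction of undersize in overflow) * 100
= (1 - 0.095) * 100
= 0.905 * 100
= 90.5%


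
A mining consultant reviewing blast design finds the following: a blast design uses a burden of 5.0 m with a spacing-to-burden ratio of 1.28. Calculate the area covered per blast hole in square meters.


First, find the spacing:
Spacing = burden * ratio = 5.0 * 1.28
= 6.4 m
Then, calculate the area:
Area = burden * spacing = 5.0 * 6.4
= 32.0 m^2

32.0 m^2
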